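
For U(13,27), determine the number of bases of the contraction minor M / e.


Contracting e from U(13,27) gives U(12,26).
Bases of U(12,26) = (26 choose 12) = 9657700.

9657700


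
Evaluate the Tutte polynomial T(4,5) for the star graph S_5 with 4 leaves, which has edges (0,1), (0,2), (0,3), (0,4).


A star on 5 vertices is a tree with 4 edges.
T(x,y) = x^(4) for any tree.
T(4,5) = 4^4 = 256.

256


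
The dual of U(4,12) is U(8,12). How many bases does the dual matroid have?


The dual of U(r,n) is U(n-r, n) = U(8,12).
Bases of U(8,12) are all (8)-element subsets.
|B(M*)| = C(12,8) = 12! / (8! * 4!) = 495.

495


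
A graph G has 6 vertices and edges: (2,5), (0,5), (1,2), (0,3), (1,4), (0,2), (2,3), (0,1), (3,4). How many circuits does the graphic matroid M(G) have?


A circuit in a graphic matroid = edge set of a simple cycle.
G has 6 vertices and 9 edges.
Enumerating all minimal edge subsets forming cycles...
Total circuits found: 12.

12


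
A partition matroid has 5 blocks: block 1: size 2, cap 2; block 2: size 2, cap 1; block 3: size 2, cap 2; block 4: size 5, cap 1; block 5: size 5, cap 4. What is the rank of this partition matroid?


Rank of a partition matroid = sum of min(|Si|, ci) for each block.
= min(2,2) + min(2,1) + min(2,2) + min(5,1) + min(5,4)
= 2 + 1 + 2 + 1 + 4
= 10.

10


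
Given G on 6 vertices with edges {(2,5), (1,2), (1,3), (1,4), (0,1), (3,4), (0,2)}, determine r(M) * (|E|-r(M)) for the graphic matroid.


r(M) = |V| - c = 6 - 1 = 5.
nullity = |E| - r(M) = 7 - 5 = 2.
Product = 5 * 2 = 10.

10


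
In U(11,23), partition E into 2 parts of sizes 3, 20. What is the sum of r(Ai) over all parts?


r(Ai) = min(|Ai|, 11) for each part.
Sum = min(3,11) + min(20,11)
    = 3 + 11
    = 14.

14


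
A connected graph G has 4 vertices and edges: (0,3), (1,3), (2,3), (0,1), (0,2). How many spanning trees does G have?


By Kirchhoff's matrix tree theorem, the number of spanning trees equals
the determinant of any cofactor of the Laplacian matrix L.
G has 4 vertices and 5 edges.
Computing the (3 x 3) cofactor determinant gives 8.

8


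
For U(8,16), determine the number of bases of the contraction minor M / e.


Contracting e from U(8,16) gives U(7,15).
Bases of U(7,15) = C(15,7) = 15! / (7! * 8!) = 6435.

6435


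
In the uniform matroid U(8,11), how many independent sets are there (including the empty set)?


Independent sets of U(8,11) are all subsets of size <= 8.
Count = C(11,0) + C(11,1) + C(11,2) + C(11,3) + C(11,4) + C(11,5) + C(11,6) + C(11,7) + C(11,8)
     = 1 + 11 + 55 + 165 + 330 + 462 + 462 + 330 + 165
     = 1981.

1981


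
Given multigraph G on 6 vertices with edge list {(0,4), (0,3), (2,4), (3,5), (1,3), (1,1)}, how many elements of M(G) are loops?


In a graphic matroid, a loop is a self-loop edge (u,u) with rank 0.
Examining all 6 edges for self-loops...
Self-loops found: (1,1)
Number of loops = 1.

1


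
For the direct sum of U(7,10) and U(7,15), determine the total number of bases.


Bases of a direct sum M1 + M2: |B| = |B(M1)| * |B(M2)|.
|B(U(7,10))| = C(10,7) = 120.
|B(U(7,15))| = C(15,7) = 6435.
Total bases = 120 * 6435 = 772200.

772200


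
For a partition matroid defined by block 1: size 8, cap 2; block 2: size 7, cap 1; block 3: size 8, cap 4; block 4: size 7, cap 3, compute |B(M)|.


A basis picks exactly ci elements from block i.
Number of bases = product of C(|Si|, ci).
= C(8,2) * C(7,1) * C(8,4) * C(7,3)
= 28 * 7 * 70 * 35
= 480200.

480200


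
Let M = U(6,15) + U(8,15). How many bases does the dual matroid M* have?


(M1+M2)* = M1* + M2*.
M1* = U(9,15), bases: C(15,9) = 5005.
M2* = U(7,15), bases: C(15,7) = 6435.
|B(M*)| = 5005 * 6435 = 32207175.

32207175


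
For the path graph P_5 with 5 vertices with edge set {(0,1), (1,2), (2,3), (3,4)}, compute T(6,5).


A path on 5 vertices is a tree with 4 edges.
T(x,y) = x^(4) for any tree.
T(6,5) = 6^4 = 1296.

1296


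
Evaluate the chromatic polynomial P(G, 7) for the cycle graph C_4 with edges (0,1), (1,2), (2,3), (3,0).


P(C_4, k) = (k-1)^4 + (-1)^4*(k-1).
P(7) = (6)^4 + 6
= 1296 + 6 = 1302.

1302


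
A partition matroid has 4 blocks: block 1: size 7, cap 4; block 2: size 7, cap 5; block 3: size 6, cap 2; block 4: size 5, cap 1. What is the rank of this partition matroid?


Rank of a partition matroid = sum of min(|Si|, ci) for each block.
= min(7,4) + min(7,5) + min(6,2) + min(5,1)
= 4 + 5 + 2 + 1
= 12.

12


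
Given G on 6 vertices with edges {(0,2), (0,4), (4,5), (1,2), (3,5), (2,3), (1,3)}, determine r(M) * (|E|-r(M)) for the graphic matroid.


r(M) = |V| - c = 6 - 1 = 5.
nullity = |E| - r(M) = 7 - 5 = 2.
Product = 5 * 2 = 10.

10


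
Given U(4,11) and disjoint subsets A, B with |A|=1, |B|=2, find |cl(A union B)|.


|A union B| = 1 + 2 = 3 (disjoint).
In U(4,11), cl(S) = S if |S| < 4, else cl(S) = E.
Since 3 < 4, cl(A union B) = A union B.
|cl(A union B)| = 3.

3


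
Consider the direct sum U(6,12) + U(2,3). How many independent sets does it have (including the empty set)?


For a direct sum, |I(M1+M2)| = |I(M1)| * |I(M2)|.
|I(U(6,12))| = sum C(12,k) for k=0..6 = 2510.
|I(U(2,3))| = sum C(3,k) for k=0..2 = 7.
Total = 2510 * 7 = 17570.

17570


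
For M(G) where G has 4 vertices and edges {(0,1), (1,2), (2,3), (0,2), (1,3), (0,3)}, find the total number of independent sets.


An independent set in a graphic matroid is an acyclic edge subset.
G has 4 vertices and 6 edges.
Enumerate all 2^6 = 64 subsets, checking for acyclicity.
Total independent sets = 38.

38


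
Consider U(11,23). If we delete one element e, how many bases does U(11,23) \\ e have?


Deleting e from U(11,23) gives U(11,22) since n > r.
Bases of U(11,22) = C(22,11) = 22! / (11! * 11!) = 705432.

705432


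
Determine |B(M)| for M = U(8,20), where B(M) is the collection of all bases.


Bases of U(8,20) are all 8-element subsets of the 20-element ground set.
Number of bases = C(20,8).
C(20,8) = 125970.

125970


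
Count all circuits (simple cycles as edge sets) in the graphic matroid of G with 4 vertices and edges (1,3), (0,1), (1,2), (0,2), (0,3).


A circuit in a graphic matroid = edge set of a simple cycle.
G has 4 vertices and 5 edges.
Enumerating all minimal edge subsets forming cycles...
Total circuits found: 3.

3


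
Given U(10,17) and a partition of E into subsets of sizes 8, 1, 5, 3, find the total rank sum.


r(Ai) = min(|Ai|, 10) for each part.
Sum = min(8,10) + min(1,10) + min(5,10) + min(3,10)
    = 8 + 1 + 5 + 3
    = 17.

17


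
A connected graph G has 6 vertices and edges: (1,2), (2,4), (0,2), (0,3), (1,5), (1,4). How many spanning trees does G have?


By Kirchhoff's matrix tree theorem, the number of spanning trees equals
the determinant of any cofactor of the Laplacian matrix L.
G has 6 vertices and 6 edges.
Computing the (5 x 5) cofactor determinant gives 3.

3


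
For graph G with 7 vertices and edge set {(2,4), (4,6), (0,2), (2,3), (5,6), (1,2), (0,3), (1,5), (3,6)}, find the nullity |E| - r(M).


Cycle rank (nullity) = |E| - r(M) = |E| - (|V| - c).
|E| = 9, |V| = 7, c = 1.
Nullity = 9 - (7 - 1) = 9 - 6 = 3.

3


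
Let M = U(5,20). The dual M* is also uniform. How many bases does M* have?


The dual of U(r,n) is U(n-r, n) = U(15,20).
Bases of U(15,20) are all (15)-element subsets.
|B(M*)| = C(20,15) = 20! / (15! * 5!) = 15504.

15504


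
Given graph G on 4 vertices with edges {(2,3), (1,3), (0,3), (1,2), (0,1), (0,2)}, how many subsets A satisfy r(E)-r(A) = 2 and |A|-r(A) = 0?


R(x,y) = sum over A in 2^E of x^(r(E)-r(A)) * y^(|A|-r(A)).
G has 4 vertices, 6 edges. r(E) = 3.
Enumerate all 2^6 = 64 subsets.
Count subsets with r(E)-r(A)=2 and |A|-r(A)=0: 6.

6


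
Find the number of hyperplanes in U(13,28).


Hyperplanes of U(13,28) are flats of rank 12.
In a uniform matroid, these are exactly the (12)-element subsets.
Count = C(28,12) = 30421755.

30421755


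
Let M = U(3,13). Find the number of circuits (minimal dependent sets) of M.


In U(3,13), circuits are the (4)-element subsets.
Any set of 4 elements is dependent, and removing any one element gives
an independent set of size 3, so it is a minimal dependent set.
Number of circuits = C(13,4) = 13! / (4! * 9!) = 715.

715


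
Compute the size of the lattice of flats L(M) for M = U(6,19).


Flats of U(6,19): every subset of size < 6 is a flat, plus E itself.
Count = (19 choose 0) + (19 choose 1) + (19 choose 2) + (19 choose 3) + (19 choose 4) + (19 choose 5) + 1
     = 1 + 19 + 171 + 969 + 3876 + 11628 + 1
     = 16665.

16665


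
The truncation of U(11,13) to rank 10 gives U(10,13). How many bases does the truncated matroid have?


Truncating U(11,13) to rank 10 gives U(10,13).
Bases of U(10,13) are all 10-element subsets of 13 elements.
Number of bases = C(13,10) = 286.

286


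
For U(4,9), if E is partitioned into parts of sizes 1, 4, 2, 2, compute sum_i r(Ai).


r(Ai) = min(|Ai|, 4) for each part.
Sum = min(1,4) + min(4,4) + min(2,4) + min(2,4)
    = 1 + 4 + 2 + 2
    = 9.

9


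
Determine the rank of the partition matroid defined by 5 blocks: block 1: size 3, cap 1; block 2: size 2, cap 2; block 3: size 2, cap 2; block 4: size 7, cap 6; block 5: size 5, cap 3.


Rank of a partition matroid = sum of min(|Si|, ci) for each block.
= min(3,1) + min(2,2) + min(2,2) + min(7,6) + min(5,3)
= 1 + 2 + 2 + 6 + 3
= 14.

14


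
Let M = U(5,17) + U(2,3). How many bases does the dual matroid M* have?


(M1+M2)* = M1* + M2*.
M1* = U(12,17), bases: C(17,12) = 6188.
M2* = U(1,3), bases: C(3,1) = 3.
|B(M*)| = 6188 * 3 = 18564.

18564


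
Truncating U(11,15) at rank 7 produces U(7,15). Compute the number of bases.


Truncating U(11,15) to rank 7 gives U(7,15).
Bases of U(7,15) are all 7-element subsets of 15 elements.
Number of bases = C(15,7) = 15! / (7! * 8!) = 6435.

6435


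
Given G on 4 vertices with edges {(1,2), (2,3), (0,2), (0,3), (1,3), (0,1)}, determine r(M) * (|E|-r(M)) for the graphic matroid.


r(M) = |V| - c = 4 - 1 = 3.
nullity = |E| - r(M) = 6 - 3 = 3.
Product = 3 * 3 = 9.

9


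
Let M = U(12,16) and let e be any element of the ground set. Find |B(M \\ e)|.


Deleting e from U(12,16) gives U(12,15) since n > r.
Bases of U(12,15) = (15 choose 12) = 455.

455


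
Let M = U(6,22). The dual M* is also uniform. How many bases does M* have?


The dual of U(r,n) is U(n-r, n) = U(16,22).
Bases of U(16,22) are all (16)-element subsets.
|B(M*)| = (22 choose 16) = 74613.

74613


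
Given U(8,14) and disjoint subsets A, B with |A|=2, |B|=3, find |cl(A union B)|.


|A union B| = 2 + 3 = 5 (disjoint).
In U(8,14), cl(S) = S if |S| < 8, else cl(S) = E.
Since 5 < 8, cl(A union B) = A union B.
|cl(A union B)| = 5.

5


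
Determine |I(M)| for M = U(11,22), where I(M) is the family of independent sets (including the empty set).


Independent sets of U(11,22) are all subsets of size <= 11.
Count = (22 choose 0) + (22 choose 1) + (22 choose 2) + (22 choose 3) + (22 choose 4) + (22 choose 5) + (22 choose 6) + (22 choose 7) + (22 choose 8) + (22 choose 9) + (22 choose 10) + (22 choose 11)
     = 1 + 22 + 231 + 1540 + 7315 + 26334 + 74613 + 170544 + 319770 + 497420 + 646646 + 705432
     = 2449868.

2449868


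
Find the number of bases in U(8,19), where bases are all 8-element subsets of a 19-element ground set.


Bases of U(8,19) are all 8-element subsets of the 19-element ground set.
Number of bases = C(19,8).
C(19,8) = 75582.

75582


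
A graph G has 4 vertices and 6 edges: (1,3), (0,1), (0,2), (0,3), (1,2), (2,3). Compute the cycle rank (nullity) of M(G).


Cycle rank (nullity) = |E| - r(M) = |E| - (|V| - c).
|E| = 6, |V| = 4, c = 1.
Nullity = 6 - (4 - 1) = 6 - 3 = 3.

3


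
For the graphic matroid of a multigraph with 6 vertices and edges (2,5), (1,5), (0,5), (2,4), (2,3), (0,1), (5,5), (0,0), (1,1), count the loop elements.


In a graphic matroid, a loop is a self-loop edge (u,u) with rank 0.
Examining all 9 edges for self-loops...
Self-loops found: (5,5), (0,0), (1,1)
Number of loops = 3.

3


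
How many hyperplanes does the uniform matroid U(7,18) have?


Hyperplanes of U(7,18) are flats of rank 6.
In a uniform matroid, these are exactly the (6)-element subsets.
Count = C(18,6) = 18564.

18564


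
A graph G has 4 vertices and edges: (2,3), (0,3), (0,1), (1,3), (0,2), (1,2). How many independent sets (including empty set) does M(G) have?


An independent set in a graphic matroid is an acyclic edge subset.
G has 4 vertices and 6 edges.
Enumerate all 2^6 = 64 subsets, checking for acyclicity.
Total independent sets = 38.

38


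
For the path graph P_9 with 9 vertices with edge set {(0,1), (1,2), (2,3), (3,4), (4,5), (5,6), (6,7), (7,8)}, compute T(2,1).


A path on 9 vertices is a tree with 8 edges.
T(x,y) = x^(8) for any tree.
T(2,1) = 2^8 = 256.

256


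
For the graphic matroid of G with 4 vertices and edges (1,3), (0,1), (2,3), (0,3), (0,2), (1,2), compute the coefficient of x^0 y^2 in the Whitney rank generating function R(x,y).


R(x,y) = sum over A in 2^E of x^(r(E)-r(A)) * y^(|A|-r(A)).
G has 4 vertices, 6 edges. r(E) = 3.
Enumerate all 2^6 = 64 subsets.
Count subsets with r(E)-r(A)=0 and |A|-r(A)=2: 6.

6


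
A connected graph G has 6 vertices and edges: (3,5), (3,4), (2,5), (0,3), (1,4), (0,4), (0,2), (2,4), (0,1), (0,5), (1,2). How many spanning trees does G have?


By Kirchhoff's matrix tree theorem, the number of spanning trees equals
the determinant of any cofactor of the Laplacian matrix L.
G has 6 vertices and 11 edges.
Computing the (5 x 5) cofactor determinant gives 209.

209


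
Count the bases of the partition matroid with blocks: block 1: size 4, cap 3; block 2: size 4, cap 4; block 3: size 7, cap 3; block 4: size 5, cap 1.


A basis picks exactly ci elements from block i.
Number of bases = product of C(|Si|, ci).
= C(4,3) * C(4,4) * C(7,3) * C(5,1)
= 4 * 1 * 35 * 5
= 700.

700


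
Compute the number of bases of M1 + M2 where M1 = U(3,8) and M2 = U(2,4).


Bases of a direct sum M1 + M2: |B| = |B(M1)| * |B(M2)|.
|B(U(3,8))| = C(8,3) = 56.
|B(U(2,4))| = C(4,2) = 6.
Total bases = 56 * 6 = 336.

336


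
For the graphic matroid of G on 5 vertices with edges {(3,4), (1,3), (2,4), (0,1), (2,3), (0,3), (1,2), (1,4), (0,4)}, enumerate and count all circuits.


A circuit in a graphic matroid = edge set of a simple cycle.
G has 5 vertices and 9 edges.
Enumerating all minimal edge subsets forming cycles...
Total circuits found: 22.

22


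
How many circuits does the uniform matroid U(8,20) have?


In U(8,20), circuits are the (9)-element subsets.
Any set of 9 elements is dependent, and removing any one element gives
an independent set of size 8, so it is a minimal dependent set.
Number of circuits = C(20,9) = 20! / (9! * 11!) = 167960.

167960


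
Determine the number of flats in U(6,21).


Flats of U(6,21): every subset of size < 6 is a flat, plus E itself.
Count = (21 choose 0) + (21 choose 1) + (21 choose 2) + (21 choose 3) + (21 choose 4) + (21 choose 5) + 1
     = 1 + 21 + 210 + 1330 + 5985 + 20349 + 1
     = 27897.

27897


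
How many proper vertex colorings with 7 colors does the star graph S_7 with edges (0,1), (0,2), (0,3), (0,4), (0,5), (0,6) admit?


P(tree, k) = k * (k-1)^(6) for any tree on 7 vertices.
P(7) = 7 * 6^6 = 7 * 46656 = 326592.

326592


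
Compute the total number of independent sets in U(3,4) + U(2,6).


For a direct sum, |I(M1+M2)| = |I(M1)| * |I(M2)|.
|I(U(3,4))| = sum C(4,k) for k=0..3 = 15.
|I(U(2,6))| = sum C(6,k) for k=0..2 = 22.
Total = 15 * 22 = 330.

330


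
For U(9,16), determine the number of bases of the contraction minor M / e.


Contracting e from U(9,16) gives U(8,15).
Bases of U(8,15) = C(15,8) = 6435.

6435


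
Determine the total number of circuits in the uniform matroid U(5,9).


In U(5,9), circuits are the (6)-element subsets.
Any set of 6 elements is dependent, and removing any one element gives
an independent set of size 5, so it is a minimal dependent set.
Number of circuits = C(9,6) = 84.

84


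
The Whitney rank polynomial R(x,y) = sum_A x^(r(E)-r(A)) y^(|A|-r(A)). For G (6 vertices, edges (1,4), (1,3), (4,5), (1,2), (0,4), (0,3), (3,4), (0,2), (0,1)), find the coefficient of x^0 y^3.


R(x,y) = sum over A in 2^E of x^(r(E)-r(A)) * y^(|A|-r(A)).
G has 6 vertices, 9 edges. r(E) = 5.
Enumerate all 2^9 = 512 subsets.
Count subsets with r(E)-r(A)=0 and |A|-r(A)=3: 8.

8


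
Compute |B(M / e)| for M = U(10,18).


Contracting e from U(10,18) gives U(9,17).
Bases of U(9,17) = C(17,9) = 17! / (9! * 8!) = 24310.

24310


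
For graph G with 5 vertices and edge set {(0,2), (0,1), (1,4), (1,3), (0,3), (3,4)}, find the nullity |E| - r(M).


Cycle rank (nullity) = |E| - r(M) = |E| - (|V| - c).
|E| = 6, |V| = 5, c = 1.
Nullity = 6 - (5 - 1) = 6 - 4 = 2.

2


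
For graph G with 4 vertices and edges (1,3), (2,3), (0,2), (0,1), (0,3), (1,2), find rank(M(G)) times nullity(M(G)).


r(M) = |V| - c = 4 - 1 = 3.
nullity = |E| - r(M) = 6 - 3 = 3.
Product = 3 * 3 = 9.

9


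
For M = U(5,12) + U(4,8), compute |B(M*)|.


(M1+M2)* = M1* + M2*.
M1* = U(7,12), bases: C(12,7) = 792.
M2* = U(4,8), bases: C(8,4) = 70.
|B(M*)| = 792 * 70 = 55440.

55440


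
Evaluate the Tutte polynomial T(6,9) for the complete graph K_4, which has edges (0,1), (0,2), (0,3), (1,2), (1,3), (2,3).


T(K_4; x,y) = x^3 + 3x^2 + 4xy + 2x + y^3 + 3y^2 + 2y.
Substituting x=6, y=9:
= 216 + 108 + 216 + 12 + 729 + 243 + 18
= 1542.

1542


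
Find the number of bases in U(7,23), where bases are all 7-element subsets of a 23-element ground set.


Bases of U(7,23) are all 7-element subsets of the 23-element ground set.
Number of bases = C(23,7).
(23 choose 7) = 245157.

245157


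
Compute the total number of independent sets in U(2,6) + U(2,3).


For a direct sum, |I(M1+M2)| = |I(M1)| * |I(M2)|.
|I(U(2,6))| = sum C(6,k) for k=0..2 = 22.
|I(U(2,3))| = sum C(3,k) for k=0..2 = 7.
Total = 22 * 7 = 154.

154


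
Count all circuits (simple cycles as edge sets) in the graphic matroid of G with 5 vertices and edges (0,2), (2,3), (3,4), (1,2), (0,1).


A circuit in a graphic matroid = edge set of a simple cycle.
G has 5 vertices and 5 edges.
Enumerating all minimal edge subsets forming cycles...
Total circuits found: 1.

1


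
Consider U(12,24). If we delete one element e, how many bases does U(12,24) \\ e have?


Deleting e from U(12,24) gives U(12,23) since n > r.
Bases of U(12,23) = (23 choose 12) = 1352078.

1352078


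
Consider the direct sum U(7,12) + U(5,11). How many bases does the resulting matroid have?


Bases of a direct sum M1 + M2: |B| = |B(M1)| * |B(M2)|.
|B(U(7,12))| = C(12,7) = 792.
|B(U(5,11))| = C(11,5) = 462.
Total bases = 792 * 462 = 365904.

365904


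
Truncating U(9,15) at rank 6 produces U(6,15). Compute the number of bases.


Truncating U(9,15) to rank 6 gives U(6,15).
Bases of U(6,15) are all 6-element subsets of 15 elements.
Number of bases = C(15,6) = 15! / (6! * 9!) = 5005.

5005


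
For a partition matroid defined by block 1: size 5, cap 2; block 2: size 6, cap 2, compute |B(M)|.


A basis picks exactly ci elements from block i.
Number of bases = product of C(|Si|, ci).
= C(5,2) * C(6,2)
= 10 * 15
= 150.

150


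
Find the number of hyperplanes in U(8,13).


Hyperplanes of U(8,13) are flats of rank 7.
In a uniform matroid, these are exactly the (7)-element subsets.
Count = C(13,7) = 13! / (7! * 6!) = 1716.

1716


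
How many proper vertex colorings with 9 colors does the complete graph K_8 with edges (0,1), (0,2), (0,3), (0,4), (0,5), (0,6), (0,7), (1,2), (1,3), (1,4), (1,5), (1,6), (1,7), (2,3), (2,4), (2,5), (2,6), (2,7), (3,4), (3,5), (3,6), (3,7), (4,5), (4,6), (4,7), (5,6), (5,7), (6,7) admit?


P(K_8, k) = k(k-1)(k-2)...(k-7).
P(9) = (9) * (8) * (7) * (6) * (5) * (4) * (3) * (2) = 362880.

362880


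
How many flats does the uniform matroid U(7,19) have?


Flats of U(7,19): every subset of size < 7 is a flat, plus E itself.
Count = (19 choose 0) + (19 choose 1) + (19 choose 2) + (19 choose 3) + (19 choose 4) + (19 choose 5) + (19 choose 6) + 1
     = 1 + 19 + 171 + 969 + 3876 + 11628 + 27132 + 1
     = 43797.

43797


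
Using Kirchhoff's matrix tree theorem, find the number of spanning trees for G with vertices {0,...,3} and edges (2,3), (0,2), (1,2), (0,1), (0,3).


By Kirchhoff's matrix tree theorem, the number of spanning trees equals
the determinant of any cofactor of the Laplacian matrix L.
G has 4 vertices and 5 edges.
Computing the (3 x 3) cofactor determinant gives 8.

8


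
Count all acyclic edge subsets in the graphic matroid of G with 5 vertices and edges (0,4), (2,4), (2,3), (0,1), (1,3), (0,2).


An independent set in a graphic matroid is an acyclic edge subset.
G has 5 vertices and 6 edges.
Enumerate all 2^6 = 64 subsets, checking for acyclicity.
Total independent sets = 52.

52


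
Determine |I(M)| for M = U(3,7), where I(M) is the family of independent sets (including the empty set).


Independent sets of U(3,7) are all subsets of size <= 3.
Count = (7 choose 0) + (7 choose 1) + (7 choose 2) + (7 choose 3)
     = 1 + 7 + 21 + 35
     = 64.

64


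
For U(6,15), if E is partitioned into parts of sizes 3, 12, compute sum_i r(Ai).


r(Ai) = min(|Ai|, 6) for each part.
Sum = min(3,6) + min(12,6)
    = 3 + 6
    = 9.

9


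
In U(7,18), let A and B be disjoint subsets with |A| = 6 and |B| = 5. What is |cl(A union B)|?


|A union B| = 6 + 5 = 11 (disjoint).
In U(7,18), cl(S) = S if |S| < 7, else cl(S) = E.
Since 11 >= 7, cl(A union B) = E.
|cl(A union B)| = 18.

18


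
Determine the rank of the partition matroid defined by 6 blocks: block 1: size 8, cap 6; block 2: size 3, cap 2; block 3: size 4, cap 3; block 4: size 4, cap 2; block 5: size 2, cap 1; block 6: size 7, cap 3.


Rank of a partition matroid = sum of min(|Si|, ci) for each block.
= min(8,6) + min(3,2) + min(4,3) + min(4,2) + min(2,1) + min(7,3)
= 6 + 2 + 3 + 2 + 1 + 3
= 17.

17


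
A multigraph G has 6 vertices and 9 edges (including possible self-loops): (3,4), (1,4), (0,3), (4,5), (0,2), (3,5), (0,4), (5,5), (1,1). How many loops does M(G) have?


In a graphic matroid, a loop is a self-loop edge (u,u) with rank 0.
Examining all 9 edges for self-loops...
Self-loops found: (5,5), (1,1)
Number of loops = 2.

2


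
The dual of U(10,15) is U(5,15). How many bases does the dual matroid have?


The dual of U(r,n) is U(n-r, n) = U(5,15).
Bases of U(5,15) are all (5)-element subsets.
|B(M*)| = C(15,5) = 3003.

3003


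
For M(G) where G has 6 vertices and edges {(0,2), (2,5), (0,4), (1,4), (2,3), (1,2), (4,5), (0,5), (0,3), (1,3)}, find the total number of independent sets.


An independent set in a graphic matroid is an acyclic edge subset.
G has 6 vertices and 10 edges.
Enumerate all 2^10 = 1024 subsets, checking for acyclicity.
Total independent sets = 478.

478


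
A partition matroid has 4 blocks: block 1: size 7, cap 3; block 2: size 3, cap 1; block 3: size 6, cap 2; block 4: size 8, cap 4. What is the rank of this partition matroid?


Rank of a partition matroid = sum of min(|Si|, ci) for each block.
= min(7,3) + min(3,1) + min(6,2) + min(8,4)
= 3 + 1 + 2 + 4
= 10.

10


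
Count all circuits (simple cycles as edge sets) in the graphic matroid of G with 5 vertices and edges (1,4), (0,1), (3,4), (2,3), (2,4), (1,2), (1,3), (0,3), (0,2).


A circuit in a graphic matroid = edge set of a simple cycle.
G has 5 vertices and 9 edges.
Enumerating all minimal edge subsets forming cycles...
Total circuits found: 22.

22


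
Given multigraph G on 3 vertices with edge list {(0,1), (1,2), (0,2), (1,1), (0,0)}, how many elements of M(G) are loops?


In a graphic matroid, a loop is a self-loop edge (u,u) with rank 0.
Examining all 5 edges for self-loops...
Self-loops found: (1,1), (0,0)
Number of loops = 2.

2


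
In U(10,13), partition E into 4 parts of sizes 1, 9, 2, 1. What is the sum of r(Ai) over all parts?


r(Ai) = min(|Ai|, 10) for each part.
Sum = min(1,10) + min(9,10) + min(2,10) + min(1,10)
    = 1 + 9 + 2 + 1
    = 13.

13


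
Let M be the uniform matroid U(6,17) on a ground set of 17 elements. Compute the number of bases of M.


Bases of U(6,17) are all 6-element subsets of the 17-element ground set.
Number of bases = C(17,6).
C(17,6) = 17! / (6! * 11!) = 12376.

12376


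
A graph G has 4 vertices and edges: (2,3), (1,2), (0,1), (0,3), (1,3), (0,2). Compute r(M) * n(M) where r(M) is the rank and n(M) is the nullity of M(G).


r(M) = |V| - c = 4 - 1 = 3.
nullity = |E| - r(M) = 6 - 3 = 3.
Product = 3 * 3 = 9.

9


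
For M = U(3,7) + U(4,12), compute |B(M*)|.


(M1+M2)* = M1* + M2*.
M1* = U(4,7), bases: C(7,4) = 35.
M2* = U(8,12), bases: C(12,8) = 495.
|B(M*)| = 35 * 495 = 17325.

17325


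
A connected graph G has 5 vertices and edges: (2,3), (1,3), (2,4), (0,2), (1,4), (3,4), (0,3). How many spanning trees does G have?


By Kirchhoff's matrix tree theorem, the number of spanning trees equals
the determinant of any cofactor of the Laplacian matrix L.
G has 5 vertices and 7 edges.
Computing the (4 x 4) cofactor determinant gives 21.

21


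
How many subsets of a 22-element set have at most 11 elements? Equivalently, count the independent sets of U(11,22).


Independent sets of U(11,22) are all subsets of size <= 11.
Count = (22 choose 0) + (22 choose 1) + (22 choose 2) + (22 choose 3) + (22 choose 4) + (22 choose 5) + (22 choose 6) + (22 choose 7) + (22 choose 8) + (22 choose 9) + (22 choose 10) + (22 choose 11)
     = 1 + 22 + 231 + 1540 + 7315 + 26334 + 74613 + 170544 + 319770 + 497420 + 646646 + 705432
     = 2449868.

2449868


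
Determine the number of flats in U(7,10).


Flats of U(7,10): every subset of size < 7 is a flat, plus E itself.
Count = (10 choose 0) + (10 choose 1) + (10 choose 2) + (10 choose 3) + (10 choose 4) + (10 choose 5) + (10 choose 6) + 1
     = 1 + 10 + 45 + 120 + 210 + 252 + 210 + 1
     = 849.

849


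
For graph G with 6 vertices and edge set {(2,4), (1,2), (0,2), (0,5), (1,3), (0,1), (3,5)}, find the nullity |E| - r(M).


Cycle rank (nullity) = |E| - r(M) = |E| - (|V| - c).
|E| = 7, |V| = 6, c = 1.
Nullity = 7 - (6 - 1) = 7 - 5 = 2.

2


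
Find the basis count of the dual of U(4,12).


The dual of U(r,n) is U(n-r, n) = U(8,12).
Bases of U(8,12) are all (8)-element subsets.
|B(M*)| = (12 choose 8) = 495.

495


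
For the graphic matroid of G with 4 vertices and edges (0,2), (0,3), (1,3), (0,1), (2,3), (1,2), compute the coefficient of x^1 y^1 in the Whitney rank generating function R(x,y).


R(x,y) = sum over A in 2^E of x^(r(E)-r(A)) * y^(|A|-r(A)).
G has 4 vertices, 6 edges. r(E) = 3.
Enumerate all 2^6 = 64 subsets.
Count subsets with r(E)-r(A)=1 and |A|-r(A)=1: 4.

4


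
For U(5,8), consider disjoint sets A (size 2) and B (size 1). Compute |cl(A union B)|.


|A union B| = 2 + 1 = 3 (disjoint).
In U(5,8), cl(S) = S if |S| < 5, else cl(S) = E.
Since 3 < 5, cl(A union B) = A union B.
|cl(A union B)| = 3.

3


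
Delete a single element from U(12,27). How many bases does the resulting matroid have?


Deleting e from U(12,27) gives U(12,26) since n > r.
Bases of U(12,26) = (26 choose 12) = 9657700.

9657700


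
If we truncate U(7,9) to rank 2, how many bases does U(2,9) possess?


Truncating U(7,9) to rank 2 gives U(2,9).
Bases of U(2,9) are all 2-element subsets of 9 elements.
Number of bases = C(9,2) = 9! / (2! * 7!) = 36.

36


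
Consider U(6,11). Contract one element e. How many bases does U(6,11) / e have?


Contracting e from U(6,11) gives U(5,10).
Bases of U(5,10) = C(10,5) = 10! / (5! * 5!) = 252.

252


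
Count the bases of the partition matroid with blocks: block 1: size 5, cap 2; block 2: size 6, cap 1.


A basis picks exactly ci elements from block i.
Number of bases = product of C(|Si|, ci).
= C(5,2) * C(6,1)
= 10 * 6
= 60.

60


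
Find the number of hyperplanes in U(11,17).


Hyperplanes of U(11,17) are flats of rank 10.
In a uniform matroid, these are exactly the (10)-element subsets.
Count = (17 choose 10) = 19448.

19448


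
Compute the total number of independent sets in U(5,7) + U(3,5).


For a direct sum, |I(M1+M2)| = |I(M1)| * |I(M2)|.
|I(U(5,7))| = sum C(7,k) for k=0..5 = 120.
|I(U(3,5))| = sum C(5,k) for k=0..3 = 26.
Total = 120 * 26 = 3120.

3120


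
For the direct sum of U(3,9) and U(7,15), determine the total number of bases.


Bases of a direct sum M1 + M2: |B| = |B(M1)| * |B(M2)|.
|B(U(3,9))| = C(9,3) = 84.
|B(U(7,15))| = C(15,7) = 6435.
Total bases = 84 * 6435 = 540540.

540540


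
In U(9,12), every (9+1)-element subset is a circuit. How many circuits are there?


In U(9,12), circuits are the (10)-element subsets.
Any set of 10 elements is dependent, and removing any one element gives
an independent set of size 9, so it is a minimal dependent set.
Number of circuits = C(12,10) = 12! / (10! * 2!) = 66.

66


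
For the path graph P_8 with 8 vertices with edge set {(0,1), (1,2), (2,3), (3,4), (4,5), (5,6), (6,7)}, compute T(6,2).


A path on 8 vertices is a tree with 7 edges.
T(x,y) = x^(7) for any tree.
T(6,2) = 6^7 = 279936.

279936


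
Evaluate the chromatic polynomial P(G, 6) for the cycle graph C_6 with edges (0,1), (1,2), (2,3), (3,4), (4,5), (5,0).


P(C_6, k) = (k-1)^6 + (-1)^6*(k-1).
P(6) = (5)^6 + 5
= 15625 + 5 = 15630.

15630


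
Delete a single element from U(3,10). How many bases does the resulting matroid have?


Deleting e from U(3,10) gives U(3,9) since n > r.
Bases of U(3,9) = (9 choose 3) = 84.

84


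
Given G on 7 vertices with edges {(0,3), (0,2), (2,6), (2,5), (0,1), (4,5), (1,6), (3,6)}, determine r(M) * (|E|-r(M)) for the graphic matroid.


r(M) = |V| - c = 7 - 1 = 6.
nullity = |E| - r(M) = 8 - 6 = 2.
Product = 6 * 2 = 12.

12


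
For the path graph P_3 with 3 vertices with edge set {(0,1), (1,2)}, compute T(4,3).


A path on 3 vertices is a tree with 2 edges.
T(x,y) = x^(2) for any tree.
T(4,3) = 4^2 = 16.

16


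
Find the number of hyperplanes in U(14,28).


Hyperplanes of U(14,28) are flats of rank 13.
In a uniform matroid, these are exactly the (13)-element subsets.
Count = (28 choose 13) = 37442160.

37442160


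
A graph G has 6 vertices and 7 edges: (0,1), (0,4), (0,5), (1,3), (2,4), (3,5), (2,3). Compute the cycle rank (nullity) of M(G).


Cycle rank (nullity) = |E| - r(M) = |E| - (|V| - c).
|E| = 7, |V| = 6, c = 1.
Nullity = 7 - (6 - 1) = 7 - 5 = 2.

2


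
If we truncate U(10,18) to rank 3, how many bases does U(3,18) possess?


Truncating U(10,18) to rank 3 gives U(3,18).
Bases of U(3,18) are all 3-element subsets of 18 elements.
Number of bases = C(18,3) = (18 * 17 * 16) / (1 * 2 * 3) = 816.

816


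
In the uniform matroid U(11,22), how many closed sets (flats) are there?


Flats of U(11,22): every subset of size < 11 is a flat, plus E itself.
Count = C(22,0) + C(22,1) + C(22,2) + C(22,3) + C(22,4) + C(22,5) + C(22,6) + C(22,7) + C(22,8) + C(22,9) + C(22,10) + 1
     = 1 + 22 + 231 + 1540 + 7315 + 26334 + 74613 + 170544 + 319770 + 497420 + 646646 + 1
     = 1744437.

1744437


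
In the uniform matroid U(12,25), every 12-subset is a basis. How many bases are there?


Bases of U(12,25) are all 12-element subsets of the 25-element ground set.
Number of bases = C(25,12).
C(25,12) = 5200300.

5200300


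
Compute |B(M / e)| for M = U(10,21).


Contracting e from U(10,21) gives U(9,20).
Bases of U(9,20) = C(20,9) = 167960.

167960


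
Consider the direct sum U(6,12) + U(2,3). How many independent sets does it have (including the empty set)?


For a direct sum, |I(M1+M2)| = |I(M1)| * |I(M2)|.
|I(U(6,12))| = sum C(12,k) for k=0..6 = 2510.
|I(U(2,3))| = sum C(3,k) for k=0..2 = 7.
Total = 2510 * 7 = 17570.

17570


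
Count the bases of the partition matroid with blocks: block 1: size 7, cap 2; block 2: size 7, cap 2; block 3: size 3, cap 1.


A basis picks exactly ci elements from block i.
Number of bases = product of C(|Si|, ci).
= C(7,2) * C(7,2) * C(3,1)
= 21 * 21 * 3
= 1323.

1323


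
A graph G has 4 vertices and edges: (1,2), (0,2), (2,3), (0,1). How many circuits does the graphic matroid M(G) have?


A circuit in a graphic matroid = edge set of a simple cycle.
G has 4 vertices and 4 edges.
Enumerating all minimal edge subsets forming cycles...
Total circuits found: 1.

1


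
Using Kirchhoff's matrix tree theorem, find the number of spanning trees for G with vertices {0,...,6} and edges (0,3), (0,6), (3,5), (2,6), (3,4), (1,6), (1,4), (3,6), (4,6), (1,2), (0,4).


By Kirchhoff's matrix tree theorem, the number of spanning trees equals
the determinant of any cofactor of the Laplacian matrix L.
G has 7 vertices and 11 edges.
Computing the (6 x 6) cofactor determinant gives 104.

104


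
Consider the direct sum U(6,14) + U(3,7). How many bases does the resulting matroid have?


Bases of a direct sum M1 + M2: |B| = |B(M1)| * |B(M2)|.
|B(U(6,14))| = C(14,6) = 3003.
|B(U(3,7))| = C(7,3) = 35.
Total bases = 3003 * 35 = 105105.

105105


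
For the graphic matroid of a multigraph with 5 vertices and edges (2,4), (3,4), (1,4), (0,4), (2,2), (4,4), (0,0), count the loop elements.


In a graphic matroid, a loop is a self-loop edge (u,u) with rank 0.
Examining all 7 edges for self-loops...
Self-loops found: (2,2), (4,4), (0,0)
Number of loops = 3.

3


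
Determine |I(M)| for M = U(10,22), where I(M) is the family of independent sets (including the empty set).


Independent sets of U(10,22) are all subsets of size <= 10.
Count = C(22,0) + C(22,1) + C(22,2) + C(22,3) + C(22,4) + C(22,5) + C(22,6) + C(22,7) + C(22,8) + C(22,9) + C(22,10)
     = 1 + 22 + 231 + 1540 + 7315 + 26334 + 74613 + 170544 + 319770 + 497420 + 646646
     = 1744436.

1744436


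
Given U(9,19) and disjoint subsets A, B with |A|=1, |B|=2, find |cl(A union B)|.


|A union B| = 1 + 2 = 3 (disjoint).
In U(9,19), cl(S) = S if |S| < 9, else cl(S) = E.
Since 3 < 9, cl(A union B) = A union B.
|cl(A union B)| = 3.

3


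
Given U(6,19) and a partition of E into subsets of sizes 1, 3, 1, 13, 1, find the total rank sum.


r(Ai) = min(|Ai|, 6) for each part.
Sum = min(1,6) + min(3,6) + min(1,6) + min(13,6) + min(1,6)
    = 1 + 3 + 1 + 6 + 1
    = 12.

12


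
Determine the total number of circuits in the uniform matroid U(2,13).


In U(2,13), circuits are the (3)-element subsets.
Any set of 3 elements is dependent, and removing any one element gives
an independent set of size 2, so it is a minimal dependent set.
Number of circuits = C(13,3) = (13 * 12 * 11) / (1 * 2 * 3) = 286.

286


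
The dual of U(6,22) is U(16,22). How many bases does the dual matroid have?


The dual of U(r,n) is U(n-r, n) = U(16,22).
Bases of U(16,22) are all (16)-element subsets.
|B(M*)| = C(22,16) = 22! / (16! * 6!) = 74613.

74613


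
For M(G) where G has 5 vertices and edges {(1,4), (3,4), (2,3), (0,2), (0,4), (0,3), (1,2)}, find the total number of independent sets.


An independent set in a graphic matroid is an acyclic edge subset.
G has 5 vertices and 7 edges.
Enumerate all 2^7 = 128 subsets, checking for acyclicity.
Total independent sets = 86.

86


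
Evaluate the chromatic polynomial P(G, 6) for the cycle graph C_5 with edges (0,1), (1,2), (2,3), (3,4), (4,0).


P(C_5, k) = (k-1)^5 + (-1)^5*(k-1).
P(6) = (5)^5 - 5
= 3125 - 5 = 3120.

3120


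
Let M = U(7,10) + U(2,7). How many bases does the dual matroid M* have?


(M1+M2)* = M1* + M2*.
M1* = U(3,10), bases: C(10,3) = 120.
M2* = U(5,7), bases: C(7,5) = 21.
|B(M*)| = 120 * 21 = 2520.

2520


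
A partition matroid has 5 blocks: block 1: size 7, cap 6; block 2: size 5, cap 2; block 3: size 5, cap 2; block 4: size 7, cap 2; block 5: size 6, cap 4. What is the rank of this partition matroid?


Rank of a partition matroid = sum of min(|Si|, ci) for each block.
= min(7,6) + min(5,2) + min(5,2) + min(7,2) + min(6,4)
= 6 + 2 + 2 + 2 + 4
= 16.

16


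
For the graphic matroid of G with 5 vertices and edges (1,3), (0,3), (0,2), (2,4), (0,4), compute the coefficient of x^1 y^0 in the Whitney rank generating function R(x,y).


R(x,y) = sum over A in 2^E of x^(r(E)-r(A)) * y^(|A|-r(A)).
G has 5 vertices, 5 edges. r(E) = 4.
Enumerate all 2^5 = 32 subsets.
Count subsets with r(E)-r(A)=1 and |A|-r(A)=0: 9.

9


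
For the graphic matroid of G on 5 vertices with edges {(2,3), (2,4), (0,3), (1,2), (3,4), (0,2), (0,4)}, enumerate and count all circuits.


A circuit in a graphic matroid = edge set of a simple cycle.
G has 5 vertices and 7 edges.
Enumerating all minimal edge subsets forming cycles...
Total circuits found: 7.

7


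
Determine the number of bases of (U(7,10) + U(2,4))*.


(M1+M2)* = M1* + M2*.
M1* = U(3,10), bases: C(10,3) = 120.
M2* = U(2,4), bases: C(4,2) = 6.
|B(M*)| = 120 * 6 = 720.

720


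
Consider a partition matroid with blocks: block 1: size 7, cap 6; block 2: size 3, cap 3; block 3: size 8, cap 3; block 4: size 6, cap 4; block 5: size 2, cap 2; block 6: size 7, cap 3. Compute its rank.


Rank of a partition matroid = sum of min(|Si|, ci) for each block.
= min(7,6) + min(3,3) + min(8,3) + min(6,4) + min(2,2) + min(7,3)
= 6 + 3 + 3 + 4 + 2 + 3
= 21.

21


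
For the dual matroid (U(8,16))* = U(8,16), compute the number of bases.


The dual of U(r,n) is U(n-r, n) = U(8,16).
Bases of U(8,16) are all (8)-element subsets.
|B(M*)| = C(16,8) = 16! / (8! * 8!) = 12870.

12870


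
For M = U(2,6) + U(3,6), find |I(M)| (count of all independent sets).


For a direct sum, |I(M1+M2)| = |I(M1)| * |I(M2)|.
|I(U(2,6))| = sum C(6,k) for k=0..2 = 22.
|I(U(3,6))| = sum C(6,k) for k=0..3 = 42.
Total = 22 * 42 = 924.

924


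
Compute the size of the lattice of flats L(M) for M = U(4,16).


Flats of U(4,16): every subset of size < 4 is a flat, plus E itself.
Count = C(16,0) + C(16,1) + C(16,2) + C(16,3) + 1
     = 1 + 16 + 120 + 560 + 1
     = 698.

698


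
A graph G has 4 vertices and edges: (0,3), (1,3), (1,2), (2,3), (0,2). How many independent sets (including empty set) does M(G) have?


An independent set in a graphic matroid is an acyclic edge subset.
G has 4 vertices and 5 edges.
Enumerate all 2^5 = 32 subsets, checking for acyclicity.
Total independent sets = 24.

24


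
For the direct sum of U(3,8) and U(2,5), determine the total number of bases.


Bases of a direct sum M1 + M2: |B| = |B(M1)| * |B(M2)|.
|B(U(3,8))| = C(8,3) = 56.
|B(U(2,5))| = C(5,2) = 10.
Total bases = 56 * 10 = 560.

560


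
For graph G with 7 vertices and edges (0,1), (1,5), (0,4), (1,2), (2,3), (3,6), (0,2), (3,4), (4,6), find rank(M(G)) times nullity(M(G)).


r(M) = |V| - c = 7 - 1 = 6.
nullity = |E| - r(M) = 9 - 6 = 3.
Product = 6 * 3 = 18.

18


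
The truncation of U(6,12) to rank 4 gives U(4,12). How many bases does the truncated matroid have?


Truncating U(6,12) to rank 4 gives U(4,12).
Bases of U(4,12) are all 4-element subsets of 12 elements.
Number of bases = C(12,4) = (12 * 11 * 10 * 9) / (1 * 2 * 3 * 4) = 495.

495


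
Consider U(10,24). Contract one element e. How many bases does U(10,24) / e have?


Contracting e from U(10,24) gives U(9,23).
Bases of U(9,23) = (23 choose 9) = 817190.

817190


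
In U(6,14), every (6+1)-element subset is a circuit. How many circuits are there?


In U(6,14), circuits are the (7)-element subsets.
Any set of 7 elements is dependent, and removing any one element gives
an independent set of size 6, so it is a minimal dependent set.
Number of circuits = C(14,7) = 14! / (7! * 7!) = 3432.

3432


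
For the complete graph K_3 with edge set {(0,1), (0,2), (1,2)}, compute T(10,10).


T(K_3; x,y) = x^2 + x + y.
T(10,10) = 100 + 10 + 10 = 120.

120
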